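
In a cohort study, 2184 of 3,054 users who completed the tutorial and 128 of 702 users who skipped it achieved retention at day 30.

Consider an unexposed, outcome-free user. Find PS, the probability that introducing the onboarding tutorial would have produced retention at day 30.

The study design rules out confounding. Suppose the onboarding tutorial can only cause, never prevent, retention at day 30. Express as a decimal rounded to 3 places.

PS ≈ 0.652

p₁ = P(outcome | exposed) = 2184/3054 = 0.71513
p₀ = P(outcome | unexposed) = 128/702 = 0.18234
Under exogeneity and monotonicity, PS = (p₁ − p₀) / (1 − p₀).
PS = (0.71513 − 0.18234) / (1 − 0.18234) = 0.53279 / 0.81766 ≈ 0.6516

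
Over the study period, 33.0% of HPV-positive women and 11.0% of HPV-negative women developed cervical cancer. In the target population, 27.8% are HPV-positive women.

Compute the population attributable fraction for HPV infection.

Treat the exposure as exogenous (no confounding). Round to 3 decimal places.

PAF ≈ 0.357

p₁ = 0.33, p₀ = 0.11.
Overall risk P(Y=1) = π·p₁ + (1−π)·p₀ = 0.278×0.33 + 0.722×0.11 = 0.17116.
Under exogeneity, PAF = [P(Y=1) − p₀] / P(Y=1).
PAF = (0.17116 − 0.11) / 0.17116 ≈ 0.3573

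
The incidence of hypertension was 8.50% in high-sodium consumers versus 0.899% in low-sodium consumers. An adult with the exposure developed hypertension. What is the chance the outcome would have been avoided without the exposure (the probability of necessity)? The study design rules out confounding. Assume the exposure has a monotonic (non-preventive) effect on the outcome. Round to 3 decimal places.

PN ≈ 0.894

p₁ = 0.085, p₀ = 0.00899.
Under exogeneity and monotonicity, PN = (p₁ − p₀) / p₁.
PN = (0.085 − 0.00899) / 0.085 = 0.07601 / 0.085 ≈ 0.8942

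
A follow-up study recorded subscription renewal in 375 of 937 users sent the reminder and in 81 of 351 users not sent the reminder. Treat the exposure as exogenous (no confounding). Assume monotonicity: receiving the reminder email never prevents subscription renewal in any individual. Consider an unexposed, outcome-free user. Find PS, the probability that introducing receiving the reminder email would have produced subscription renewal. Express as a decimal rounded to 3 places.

p₁ = P(outcome | exposed) = 375/937 = 0.40021
p₀ = P(outcome | unexposed) = 81/351 = 0.23077
Under exogeneity and monotonicity, PS = (p₁ − p₀) / (1 − p₀).
PS = (0.40021 − 0.23077) / (1 − 0.23077) = 0.16944 / 0.76923 ≈ 0.2203

PS ≈ 0.220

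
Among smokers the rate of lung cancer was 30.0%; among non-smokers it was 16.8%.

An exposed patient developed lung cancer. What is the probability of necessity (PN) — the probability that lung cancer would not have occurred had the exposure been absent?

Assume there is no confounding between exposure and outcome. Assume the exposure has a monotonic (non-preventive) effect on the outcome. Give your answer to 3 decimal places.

PN ≈ 0.440

p₁ = 0.3, p₀ = 0.168.
Under exogeneity and monotonicity, PN = (p₁ − p₀) / p₁.
PN = (0.3 − 0.168) / 0.3 = 0.132 / 0.3 ≈ 0.4400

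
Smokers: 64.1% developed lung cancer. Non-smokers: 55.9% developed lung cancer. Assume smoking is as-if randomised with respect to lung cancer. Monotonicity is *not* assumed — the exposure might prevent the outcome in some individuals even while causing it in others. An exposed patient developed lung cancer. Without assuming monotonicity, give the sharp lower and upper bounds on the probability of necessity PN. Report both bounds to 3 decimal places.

p₁ = 0.641, p₀ = 0.559.
Under exogeneity alone the bounds on PN are max{0,(p₁−p₀)/p₁} ≤ PN ≤ min{1,(1−p₀)/p₁}.
  lower = (p₁ − p₀)/p₁ = 0.082 / 0.641 ≈ 0.1279
  upper = min{1, (1 − p₀)/p₁} = 0.441 / 0.641 ≈ 0.6880

0.128 ≤ PN ≤ 0.688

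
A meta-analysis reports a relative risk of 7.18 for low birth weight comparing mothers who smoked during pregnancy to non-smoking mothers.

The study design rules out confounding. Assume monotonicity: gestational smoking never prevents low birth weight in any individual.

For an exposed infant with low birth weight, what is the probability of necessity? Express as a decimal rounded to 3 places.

Under exogeneity and monotonicity, PN = (RR − 1) / RR = 1 − 1/RR.
PN = (7.18 − 1) / 7.18 = 6.18 / 7.18 ≈ 0.8607

PN ≈ 0.861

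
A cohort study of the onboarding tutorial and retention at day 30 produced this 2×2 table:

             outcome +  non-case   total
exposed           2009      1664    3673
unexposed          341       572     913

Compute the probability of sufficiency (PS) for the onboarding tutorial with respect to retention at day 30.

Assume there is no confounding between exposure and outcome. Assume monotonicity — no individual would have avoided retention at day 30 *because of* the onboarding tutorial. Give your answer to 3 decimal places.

PS ≈ 0.277

p₁ = P(outcome | exposed) = 2009/3673 = 0.54696
p₀ = P(outcome | unexposed) = 341/913 = 0.37349
Under exogeneity and monotonicity, PS = (p₁ − p₀)/(1 − p₀).
PS = (0.54696 − 0.37349) / 0.62651 ≈ 0.2769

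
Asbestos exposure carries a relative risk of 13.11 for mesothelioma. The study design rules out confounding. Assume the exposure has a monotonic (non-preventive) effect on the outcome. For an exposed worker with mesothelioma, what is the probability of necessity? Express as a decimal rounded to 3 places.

Under exogeneity and monotonicity, PN = (RR − 1) / RR = 1 − 1/RR.
PN = (13.11 − 1) / 13.11 = 12.11 / 13.11 ≈ 0.9237

PN ≈ 0.924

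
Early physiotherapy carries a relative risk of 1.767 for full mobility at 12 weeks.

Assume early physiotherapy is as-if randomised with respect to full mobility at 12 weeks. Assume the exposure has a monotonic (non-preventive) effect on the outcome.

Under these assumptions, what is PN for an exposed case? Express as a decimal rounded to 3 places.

PN ≈ 0.434

Under exogeneity and monotonicity, PN = (RR − 1) / RR = 1 − 1/RR.
PN = (1.767 − 1) / 1.767 = 0.767 / 1.767 ≈ 0.4341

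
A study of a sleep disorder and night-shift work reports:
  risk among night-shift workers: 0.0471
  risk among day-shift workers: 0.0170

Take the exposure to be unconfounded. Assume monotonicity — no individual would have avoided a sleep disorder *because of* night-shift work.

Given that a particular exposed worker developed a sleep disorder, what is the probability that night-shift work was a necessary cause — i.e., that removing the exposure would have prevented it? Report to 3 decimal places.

PN ≈ 0.639

Let p₁ = 0.0471, p₀ = 0.017.
Under exogeneity and monotonicity, PN = (p₁ − p₀) / p₁.
PN = (0.0471 − 0.017) / 0.0471 = 0.0301 / 0.0471 ≈ 0.6391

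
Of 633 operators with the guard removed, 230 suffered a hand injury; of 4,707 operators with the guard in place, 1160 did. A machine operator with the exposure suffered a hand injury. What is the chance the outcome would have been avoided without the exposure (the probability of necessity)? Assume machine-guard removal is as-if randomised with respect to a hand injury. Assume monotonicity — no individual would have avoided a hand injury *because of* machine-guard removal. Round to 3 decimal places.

PN ≈ 0.322

p₁ = P(outcome | exposed) = 230/633 = 0.36335
p₀ = P(outcome | unexposed) = 1160/4707 = 0.24644
Under exogeneity and monotonicity, PN = (p₁ − p₀) / p₁.
PN = (0.36335 − 0.24644) / 0.36335 = 0.11691 / 0.36335 ≈ 0.3218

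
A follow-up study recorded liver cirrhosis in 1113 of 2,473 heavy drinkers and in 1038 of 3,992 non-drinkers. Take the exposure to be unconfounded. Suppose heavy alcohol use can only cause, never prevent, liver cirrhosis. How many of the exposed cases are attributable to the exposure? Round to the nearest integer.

about 470 cases

p₁ = P(outcome | exposed) = 1113/2473 = 0.45006
p₀ = P(outcome | unexposed) = 1038/3992 = 0.26002
PN = (p₁ − p₀)/p₁ = (0.45006 − 0.26002) / 0.45006 ≈ 0.42226.
Attributable cases ≈ PN × (exposed cases) = 0.42226 × 1113 ≈ 469.97.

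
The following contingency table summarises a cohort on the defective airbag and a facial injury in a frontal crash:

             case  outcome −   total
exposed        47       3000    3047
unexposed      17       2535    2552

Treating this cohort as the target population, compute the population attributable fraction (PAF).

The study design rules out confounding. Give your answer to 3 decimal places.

PAF ≈ 0.417

p₁ = P(outcome | exposed) = 47/3047 = 0.015425
p₀ = P(outcome | unexposed) = 17/2552 = 0.0066614
Exposure prevalence π = 3047/5599 = 0.5442; overall risk P(Y=1) = 0.011431.
Under exogeneity, PAF = [P(Y=1) − p₀]/P(Y=1).
PAF = (0.011431 − 0.0066614) / 0.011431 ≈ 0.4172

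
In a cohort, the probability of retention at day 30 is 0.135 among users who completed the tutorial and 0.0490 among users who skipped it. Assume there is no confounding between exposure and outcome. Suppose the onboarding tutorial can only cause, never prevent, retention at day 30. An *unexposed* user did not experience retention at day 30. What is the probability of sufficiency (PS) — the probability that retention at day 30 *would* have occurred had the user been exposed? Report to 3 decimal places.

PS ≈ 0.090

Let p₁ = 0.135, p₀ = 0.049.
Under exogeneity and monotonicity, PS = (p₁ − p₀) / (1 − p₀).
PS = (0.135 − 0.049) / (1 − 0.049) = 0.086 / 0.951 ≈ 0.0904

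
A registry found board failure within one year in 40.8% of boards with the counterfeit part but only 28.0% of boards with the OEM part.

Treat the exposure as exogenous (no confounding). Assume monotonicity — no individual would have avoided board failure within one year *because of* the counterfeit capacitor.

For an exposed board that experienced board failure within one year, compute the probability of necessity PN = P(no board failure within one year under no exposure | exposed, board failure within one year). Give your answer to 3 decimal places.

p₁ = 0.408, p₀ = 0.28.
Under exogeneity and monotonicity, PN = (p₁ − p₀) / p₁.
PN = (0.408 − 0.28) / 0.408 = 0.128 / 0.408 ≈ 0.3137

PN ≈ 0.314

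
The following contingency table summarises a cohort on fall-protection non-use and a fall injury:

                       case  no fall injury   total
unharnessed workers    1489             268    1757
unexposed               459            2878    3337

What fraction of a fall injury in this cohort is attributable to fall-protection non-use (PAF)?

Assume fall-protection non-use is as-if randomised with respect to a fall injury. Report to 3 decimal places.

PAF ≈ 0.640

p₁ = P(outcome | exposed) = 1489/1757 = 0.84747
p₀ = P(outcome | unexposed) = 459/3337 = 0.13755
Exposure prevalence π = 1757/5094 = 0.34492; overall risk P(Y=1) = 0.38241.
Under exogeneity, PAF = [P(Y=1) − p₀]/P(Y=1).
PAF = (0.38241 − 0.13755) / 0.38241 ≈ 0.6403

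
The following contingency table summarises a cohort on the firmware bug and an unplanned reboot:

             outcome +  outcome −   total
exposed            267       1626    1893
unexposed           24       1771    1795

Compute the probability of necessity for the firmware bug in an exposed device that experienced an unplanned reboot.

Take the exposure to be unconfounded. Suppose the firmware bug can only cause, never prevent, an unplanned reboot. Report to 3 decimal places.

p₁ = P(outcome | exposed) = 267/1893 = 0.14105
p₀ = P(outcome | unexposed) = 24/1795 = 0.01337
Under exogeneity and monotonicity, PN = (p₁ − p₀) / p₁.
PN = (0.14105 − 0.01337) / 0.14105 = 0.12768 / 0.14105 ≈ 0.9052

PN ≈ 0.905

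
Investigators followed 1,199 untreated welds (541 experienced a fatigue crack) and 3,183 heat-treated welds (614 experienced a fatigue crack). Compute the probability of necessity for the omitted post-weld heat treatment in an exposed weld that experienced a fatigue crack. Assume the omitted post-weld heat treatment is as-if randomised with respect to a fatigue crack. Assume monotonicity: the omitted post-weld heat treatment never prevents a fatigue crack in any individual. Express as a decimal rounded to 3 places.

PN ≈ 0.572

p₁ = P(outcome | exposed) = 541/1199 = 0.45121
p₀ = P(outcome | unexposed) = 614/3183 = 0.1929
Under exogeneity and monotonicity, PN = (p₁ − p₀) / p₁.
PN = (0.45121 − 0.1929) / 0.45121 = 0.25831 / 0.45121 ≈ 0.5725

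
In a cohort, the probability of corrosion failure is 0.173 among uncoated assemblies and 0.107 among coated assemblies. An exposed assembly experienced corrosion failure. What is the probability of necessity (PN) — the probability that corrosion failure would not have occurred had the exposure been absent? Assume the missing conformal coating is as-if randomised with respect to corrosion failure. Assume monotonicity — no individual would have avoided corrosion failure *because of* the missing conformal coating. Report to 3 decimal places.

PN ≈ 0.382

Let p₁ = 0.173, p₀ = 0.107.
Under exogeneity and monotonicity, PN = (p₁ − p₀) / p₁.
PN = (0.173 − 0.107) / 0.173 = 0.066 / 0.173 ≈ 0.3815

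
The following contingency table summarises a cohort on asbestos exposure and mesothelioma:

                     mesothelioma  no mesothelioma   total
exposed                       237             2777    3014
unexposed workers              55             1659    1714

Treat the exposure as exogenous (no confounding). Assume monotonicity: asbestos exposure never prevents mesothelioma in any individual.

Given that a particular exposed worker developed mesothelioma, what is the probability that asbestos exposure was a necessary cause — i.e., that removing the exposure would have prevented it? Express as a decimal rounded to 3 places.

PN ≈ 0.592

p₁ = P(outcome | exposed) = 237/3014 = 0.078633
p₀ = P(outcome | unexposed) = 55/1714 = 0.032089
Under exogeneity and monotonicity, PN = (p₁ − p₀) / p₁.
PN = (0.078633 − 0.032089) / 0.078633 = 0.046544 / 0.078633 ≈ 0.5919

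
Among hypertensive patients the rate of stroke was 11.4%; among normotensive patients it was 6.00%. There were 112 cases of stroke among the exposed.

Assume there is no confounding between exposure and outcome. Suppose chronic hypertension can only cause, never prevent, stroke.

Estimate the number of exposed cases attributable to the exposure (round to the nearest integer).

about 53 cases

p₁ = 0.114, p₀ = 0.06.
PN = (p₁ − p₀)/p₁ = (0.114 − 0.06) / 0.114 ≈ 0.47368.
Attributable cases ≈ PN × (exposed cases) = 0.47368 × 112 ≈ 53.05.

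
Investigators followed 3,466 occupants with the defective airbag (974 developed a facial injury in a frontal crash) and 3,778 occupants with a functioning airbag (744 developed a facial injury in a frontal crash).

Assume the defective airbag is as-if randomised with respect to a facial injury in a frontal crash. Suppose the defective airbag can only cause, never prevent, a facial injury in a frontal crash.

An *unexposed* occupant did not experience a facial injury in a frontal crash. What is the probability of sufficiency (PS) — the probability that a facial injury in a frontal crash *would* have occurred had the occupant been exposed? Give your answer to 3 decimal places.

PS ≈ 0.105

p₁ = P(outcome | exposed) = 974/3466 = 0.28102
p₀ = P(outcome | unexposed) = 744/3778 = 0.19693
Under exogeneity and monotonicity, PS = (p₁ − p₀) / (1 − p₀).
PS = (0.28102 − 0.19693) / (1 − 0.19693) = 0.084086 / 0.80307 ≈ 0.1047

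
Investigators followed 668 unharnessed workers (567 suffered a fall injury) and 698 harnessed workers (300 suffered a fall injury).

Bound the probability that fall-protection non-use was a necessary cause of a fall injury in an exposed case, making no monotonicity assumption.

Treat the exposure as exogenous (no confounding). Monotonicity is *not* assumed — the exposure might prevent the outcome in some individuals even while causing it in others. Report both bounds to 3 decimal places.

p₁ = P(outcome | exposed) = 567/668 = 0.8488
p₀ = P(outcome | unexposed) = 300/698 = 0.4298
Under exogeneity alone the bounds on PN are max{0,(p₁−p₀)/p₁} ≤ PN ≤ min{1,(1−p₀)/p₁}.
  lower = (p₁ − p₀)/p₁ = 0.419 / 0.8488 ≈ 0.4936
  upper = min{1, (1 − p₀)/p₁} = 0.5702 / 0.8488 ≈ 0.6718

0.494 ≤ PN ≤ 0.672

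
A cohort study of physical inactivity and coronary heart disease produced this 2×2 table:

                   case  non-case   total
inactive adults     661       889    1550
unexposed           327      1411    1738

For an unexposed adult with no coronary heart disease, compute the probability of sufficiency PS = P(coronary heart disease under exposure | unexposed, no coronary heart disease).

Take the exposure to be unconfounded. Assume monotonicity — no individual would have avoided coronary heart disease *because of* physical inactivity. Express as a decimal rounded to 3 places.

p₁ = P(outcome | exposed) = 661/1550 = 0.42645
p₀ = P(outcome | unexposed) = 327/1738 = 0.18815
Under exogeneity and monotonicity, PS = (p₁ − p₀) / (1 − p₀).
PS = (0.42645 − 0.18815) / (1 − 0.18815) = 0.2383 / 0.81185 ≈ 0.2935

PS ≈ 0.294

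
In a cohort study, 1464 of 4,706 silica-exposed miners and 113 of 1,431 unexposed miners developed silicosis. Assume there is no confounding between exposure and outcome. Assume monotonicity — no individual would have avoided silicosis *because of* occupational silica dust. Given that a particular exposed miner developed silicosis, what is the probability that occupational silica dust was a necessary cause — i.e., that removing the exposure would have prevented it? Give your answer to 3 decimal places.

PN ≈ 0.746

p₁ = P(outcome | exposed) = 1464/4706 = 0.31109
p₀ = P(outcome | unexposed) = 113/1431 = 0.078966
Under exogeneity and monotonicity, PN = (p₁ − p₀) / p₁.
PN = (0.31109 − 0.078966) / 0.31109 = 0.23213 / 0.31109 ≈ 0.7462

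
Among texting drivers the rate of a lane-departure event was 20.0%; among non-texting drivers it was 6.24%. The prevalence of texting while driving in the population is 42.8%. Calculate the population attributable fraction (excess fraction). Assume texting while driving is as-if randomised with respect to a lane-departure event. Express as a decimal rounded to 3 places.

PAF ≈ 0.486

p₁ = 0.2, p₀ = 0.0624.
Overall risk P(Y=1) = π·p₁ + (1−π)·p₀ = 0.428×0.2 + 0.572×0.0624 = 0.12129.
Under exogeneity, PAF = [P(Y=1) − p₀] / P(Y=1).
PAF = (0.12129 − 0.0624) / 0.12129 ≈ 0.4855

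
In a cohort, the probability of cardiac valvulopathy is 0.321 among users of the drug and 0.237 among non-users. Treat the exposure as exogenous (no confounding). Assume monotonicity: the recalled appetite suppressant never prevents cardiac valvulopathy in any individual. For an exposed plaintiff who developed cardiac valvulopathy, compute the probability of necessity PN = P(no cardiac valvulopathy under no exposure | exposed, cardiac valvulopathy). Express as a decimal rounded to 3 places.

Let p₁ = 0.321, p₀ = 0.237.
Under exogeneity and monotonicity, PN = (p₁ − p₀) / p₁.
PN = (0.321 − 0.237) / 0.321 = 0.084 / 0.321 ≈ 0.2617

PN ≈ 0.262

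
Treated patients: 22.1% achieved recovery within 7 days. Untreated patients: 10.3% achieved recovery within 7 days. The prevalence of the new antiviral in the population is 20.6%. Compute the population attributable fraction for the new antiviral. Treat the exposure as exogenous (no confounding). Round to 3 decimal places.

p₁ = 0.221, p₀ = 0.103.
Overall risk P(Y=1) = π·p₁ + (1−π)·p₀ = 0.206×0.221 + 0.794×0.103 = 0.12731.
Under exogeneity, PAF = [P(Y=1) − p₀] / P(Y=1).
PAF = (0.12731 − 0.103) / 0.12731 ≈ 0.1909

PAF ≈ 0.191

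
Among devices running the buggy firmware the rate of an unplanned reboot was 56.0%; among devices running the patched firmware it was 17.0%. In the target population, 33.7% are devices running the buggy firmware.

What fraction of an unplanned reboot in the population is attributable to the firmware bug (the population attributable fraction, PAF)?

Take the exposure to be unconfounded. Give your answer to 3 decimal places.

p₁ = 0.56, p₀ = 0.17.
Overall risk P(Y=1) = π·p₁ + (1−π)·p₀ = 0.337×0.56 + 0.663×0.17 = 0.30143.
Under exogeneity, PAF = [P(Y=1) − p₀] / P(Y=1).
PAF = (0.30143 − 0.17) / 0.30143 ≈ 0.4360

PAF ≈ 0.436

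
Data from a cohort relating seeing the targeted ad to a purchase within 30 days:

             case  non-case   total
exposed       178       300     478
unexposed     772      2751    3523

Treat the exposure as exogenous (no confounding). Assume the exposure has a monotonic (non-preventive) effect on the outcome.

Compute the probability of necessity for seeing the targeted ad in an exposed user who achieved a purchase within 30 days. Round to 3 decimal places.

p₁ = P(outcome | exposed) = 178/478 = 0.37238
p₀ = P(outcome | unexposed) = 772/3523 = 0.21913
Under exogeneity and monotonicity, PN = (p₁ − p₀)/p₁.
PN = (0.37238 − 0.21913) / 0.37238 ≈ 0.4115

PN ≈ 0.412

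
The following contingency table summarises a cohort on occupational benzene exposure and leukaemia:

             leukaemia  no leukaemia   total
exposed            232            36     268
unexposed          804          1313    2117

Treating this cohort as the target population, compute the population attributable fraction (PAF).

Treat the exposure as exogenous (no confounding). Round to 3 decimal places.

p₁ = P(outcome | exposed) = 232/268 = 0.86567
p₀ = P(outcome | unexposed) = 804/2117 = 0.37978
Exposure prevalence π = 268/2385 = 0.11237; overall risk P(Y=1) = 0.43438.
Under exogeneity, PAF = [P(Y=1) − p₀]/P(Y=1).
PAF = (0.43438 − 0.37978) / 0.43438 ≈ 0.1257

PAF ≈ 0.126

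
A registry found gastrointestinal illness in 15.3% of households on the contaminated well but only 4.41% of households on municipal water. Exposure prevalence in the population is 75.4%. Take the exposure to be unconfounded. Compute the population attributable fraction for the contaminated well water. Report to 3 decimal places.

PAF ≈ 0.651

p₁ = 0.153, p₀ = 0.0441.
Overall risk P(Y=1) = π·p₁ + (1−π)·p₀ = 0.754×0.153 + 0.246×0.0441 = 0.12621.
Under exogeneity, PAF = [P(Y=1) − p₀] / P(Y=1).
PAF = (0.12621 − 0.0441) / 0.12621 ≈ 0.6506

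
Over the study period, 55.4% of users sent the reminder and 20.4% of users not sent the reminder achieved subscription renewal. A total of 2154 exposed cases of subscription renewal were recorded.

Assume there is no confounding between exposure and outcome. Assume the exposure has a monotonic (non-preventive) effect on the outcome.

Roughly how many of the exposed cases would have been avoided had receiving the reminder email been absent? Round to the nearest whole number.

p₁ = 0.554, p₀ = 0.204.
PN = (p₁ − p₀)/p₁ = (0.554 − 0.204) / 0.554 ≈ 0.63177.
Attributable cases ≈ PN × (exposed cases) = 0.63177 × 2154 ≈ 1360.83.

about 1361 cases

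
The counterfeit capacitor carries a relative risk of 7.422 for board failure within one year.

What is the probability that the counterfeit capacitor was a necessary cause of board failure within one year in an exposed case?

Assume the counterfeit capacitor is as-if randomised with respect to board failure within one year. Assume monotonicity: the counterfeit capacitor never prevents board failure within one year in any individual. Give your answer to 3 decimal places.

Under exogeneity and monotonicity, PN = (RR − 1) / RR = 1 − 1/RR.
PN = (7.422 − 1) / 7.422 = 6.422 / 7.422 ≈ 0.8653

PN ≈ 0.865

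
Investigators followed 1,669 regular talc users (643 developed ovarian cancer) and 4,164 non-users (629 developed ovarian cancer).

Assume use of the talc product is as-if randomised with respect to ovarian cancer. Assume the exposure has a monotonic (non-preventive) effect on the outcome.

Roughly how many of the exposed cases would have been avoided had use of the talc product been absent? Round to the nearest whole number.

about 391 cases

p₁ = P(outcome | exposed) = 643/1669 = 0.38526
p₀ = P(outcome | unexposed) = 629/4164 = 0.15106
PN = (p₁ − p₀)/p₁ = (0.38526 − 0.15106) / 0.38526 ≈ 0.60791.
Attributable cases ≈ PN × (exposed cases) = 0.60791 × 643 ≈ 390.89.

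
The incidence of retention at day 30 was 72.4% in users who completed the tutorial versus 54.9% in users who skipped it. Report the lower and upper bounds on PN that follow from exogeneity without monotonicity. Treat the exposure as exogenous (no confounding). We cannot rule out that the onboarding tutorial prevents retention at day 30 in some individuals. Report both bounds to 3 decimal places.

p₁ = 0.724, p₀ = 0.549.
Under exogeneity alone the bounds on PN are max{0,(p₁−p₀)/p₁} ≤ PN ≤ min{1,(1−p₀)/p₁}.
  lower = (p₁ − p₀)/p₁ = 0.175 / 0.724 ≈ 0.2417
  upper = min{1, (1 − p₀)/p₁} = 0.451 / 0.724 ≈ 0.6229

0.242 ≤ PN ≤ 0.623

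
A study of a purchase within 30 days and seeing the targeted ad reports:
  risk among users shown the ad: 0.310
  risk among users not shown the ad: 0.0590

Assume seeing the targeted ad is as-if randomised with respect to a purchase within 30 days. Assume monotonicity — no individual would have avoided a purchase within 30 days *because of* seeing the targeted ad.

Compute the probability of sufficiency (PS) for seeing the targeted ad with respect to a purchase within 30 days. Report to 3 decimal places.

PS ≈ 0.267

Let p₁ = 0.31, p₀ = 0.059.
Under exogeneity and monotonicity, PS = (p₁ − p₀) / (1 − p₀).
PS = (0.31 − 0.059) / (1 − 0.059) = 0.251 / 0.941 ≈ 0.2667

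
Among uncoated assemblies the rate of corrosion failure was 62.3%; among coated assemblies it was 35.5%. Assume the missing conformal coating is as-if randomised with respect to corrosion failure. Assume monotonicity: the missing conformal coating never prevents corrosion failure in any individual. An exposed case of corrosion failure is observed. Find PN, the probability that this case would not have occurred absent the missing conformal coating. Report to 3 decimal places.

PN ≈ 0.430

p₁ = 0.623, p₀ = 0.355.
Under exogeneity and monotonicity, PN = (p₁ − p₀) / p₁.
PN = (0.623 − 0.355) / 0.623 = 0.268 / 0.623 ≈ 0.4302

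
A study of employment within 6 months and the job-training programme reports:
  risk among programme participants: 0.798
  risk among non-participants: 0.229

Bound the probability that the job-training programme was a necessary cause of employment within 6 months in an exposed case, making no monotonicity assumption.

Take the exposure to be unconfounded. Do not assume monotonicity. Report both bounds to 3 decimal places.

Let p₁ = 0.798, p₀ = 0.229.
Under exogeneity alone the bounds on PN are max{0,(p₁−p₀)/p₁} ≤ PN ≤ min{1,(1−p₀)/p₁}.
  lower = (p₁ − p₀)/p₁ = 0.569 / 0.798 ≈ 0.7130
  upper = min{1, (1 − p₀)/p₁} = 0.771 / 0.798 ≈ 0.9662

0.713 ≤ PN ≤ 0.966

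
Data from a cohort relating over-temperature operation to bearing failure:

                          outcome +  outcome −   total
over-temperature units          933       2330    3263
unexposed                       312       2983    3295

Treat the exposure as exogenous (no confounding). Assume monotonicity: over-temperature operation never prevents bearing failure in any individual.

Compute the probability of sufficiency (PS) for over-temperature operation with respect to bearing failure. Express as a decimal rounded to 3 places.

PS ≈ 0.211

p₁ = P(outcome | exposed) = 933/3263 = 0.28593
p₀ = P(outcome | unexposed) = 312/3295 = 0.094689
Under exogeneity and monotonicity, PS = (p₁ − p₀) / (1 − p₀).
PS = (0.28593 − 0.094689) / (1 − 0.094689) = 0.19124 / 0.90531 ≈ 0.2112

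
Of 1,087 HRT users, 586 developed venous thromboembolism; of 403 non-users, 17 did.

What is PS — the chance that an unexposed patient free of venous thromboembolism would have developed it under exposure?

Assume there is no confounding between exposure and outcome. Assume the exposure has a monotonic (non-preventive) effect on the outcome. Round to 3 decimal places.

PS ≈ 0.519

p₁ = P(outcome | exposed) = 586/1087 = 0.5391
p₀ = P(outcome | unexposed) = 17/403 = 0.042184
Under exogeneity and monotonicity, PS = (p₁ − p₀) / (1 − p₀).
PS = (0.5391 − 0.042184) / (1 − 0.042184) = 0.49691 / 0.95782 ≈ 0.5188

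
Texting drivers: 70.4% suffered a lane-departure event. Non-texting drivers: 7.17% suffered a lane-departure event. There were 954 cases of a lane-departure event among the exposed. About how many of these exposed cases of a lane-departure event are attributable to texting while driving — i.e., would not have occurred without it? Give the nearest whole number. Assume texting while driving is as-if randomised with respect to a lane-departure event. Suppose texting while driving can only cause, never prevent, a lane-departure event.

about 857 cases

p₁ = 0.704, p₀ = 0.0717.
PN = (p₁ − p₀)/p₁ = (0.704 − 0.0717) / 0.704 ≈ 0.89815.
Attributable cases ≈ PN × (exposed cases) = 0.89815 × 954 ≈ 856.84.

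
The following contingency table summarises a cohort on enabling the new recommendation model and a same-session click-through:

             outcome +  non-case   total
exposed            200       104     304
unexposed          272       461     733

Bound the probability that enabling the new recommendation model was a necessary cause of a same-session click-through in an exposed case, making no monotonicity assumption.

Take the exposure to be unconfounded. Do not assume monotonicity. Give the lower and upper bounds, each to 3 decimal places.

0.436 ≤ PN ≤ 0.956

p₁ = P(outcome | exposed) = 200/304 = 0.65789
p₀ = P(outcome | unexposed) = 272/733 = 0.37108
Under exogeneity alone the bounds on PN are max{0,(p₁−p₀)/p₁} ≤ PN ≤ min{1,(1−p₀)/p₁}.
  lower = (p₁ − p₀)/p₁ = 0.28682 / 0.65789 ≈ 0.4360
  upper = min{1, (1 − p₀)/p₁} = 0.62892 / 0.65789 ≈ 0.9560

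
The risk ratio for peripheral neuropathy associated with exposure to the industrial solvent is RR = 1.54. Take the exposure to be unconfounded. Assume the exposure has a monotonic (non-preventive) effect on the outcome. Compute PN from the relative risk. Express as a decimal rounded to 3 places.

PN ≈ 0.351

Under exogeneity and monotonicity, PN = (RR − 1) / RR = 1 − 1/RR.
PN = (1.54 − 1) / 1.54 = 0.54 / 1.54 ≈ 0.3506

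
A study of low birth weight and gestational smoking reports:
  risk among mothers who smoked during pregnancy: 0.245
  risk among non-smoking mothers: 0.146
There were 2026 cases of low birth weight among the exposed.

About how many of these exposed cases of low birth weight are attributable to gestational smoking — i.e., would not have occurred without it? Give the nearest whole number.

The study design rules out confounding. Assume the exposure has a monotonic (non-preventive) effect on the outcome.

about 819 cases

Let p₁ = 0.245, p₀ = 0.146.
PN = (p₁ − p₀)/p₁ = (0.245 − 0.146) / 0.245 ≈ 0.40408.
Attributable cases ≈ PN × (exposed cases) = 0.40408 × 2026 ≈ 818.67.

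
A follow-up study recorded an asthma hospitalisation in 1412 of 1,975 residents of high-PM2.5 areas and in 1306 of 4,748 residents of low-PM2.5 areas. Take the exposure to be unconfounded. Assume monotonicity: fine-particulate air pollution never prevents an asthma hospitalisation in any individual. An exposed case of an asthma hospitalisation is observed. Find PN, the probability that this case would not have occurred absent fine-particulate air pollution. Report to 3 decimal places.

PN ≈ 0.615

p₁ = P(outcome | exposed) = 1412/1975 = 0.71494
p₀ = P(outcome | unexposed) = 1306/4748 = 0.27506
Under exogeneity and monotonicity, PN = (p₁ − p₀) / p₁.
PN = (0.71494 − 0.27506) / 0.71494 = 0.43987 / 0.71494 ≈ 0.6153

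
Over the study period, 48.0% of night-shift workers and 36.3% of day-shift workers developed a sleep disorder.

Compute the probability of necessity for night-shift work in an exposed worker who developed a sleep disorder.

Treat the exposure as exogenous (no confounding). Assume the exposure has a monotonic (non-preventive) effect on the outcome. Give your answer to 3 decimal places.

PN ≈ 0.244

p₁ = 0.48, p₀ = 0.363.
Under exogeneity and monotonicity, PN = (p₁ − p₀) / p₁.
PN = (0.48 − 0.363) / 0.48 = 0.117 / 0.48 ≈ 0.2437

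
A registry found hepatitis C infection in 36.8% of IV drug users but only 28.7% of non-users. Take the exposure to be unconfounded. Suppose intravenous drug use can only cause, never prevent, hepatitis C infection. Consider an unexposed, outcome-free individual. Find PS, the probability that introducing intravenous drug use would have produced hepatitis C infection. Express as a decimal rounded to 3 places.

PS ≈ 0.114

p₁ = 0.368, p₀ = 0.287.
Under exogeneity and monotonicity, PS = (p₁ − p₀) / (1 − p₀).
PS = (0.368 − 0.287) / (1 − 0.287) = 0.081 / 0.713 ≈ 0.1136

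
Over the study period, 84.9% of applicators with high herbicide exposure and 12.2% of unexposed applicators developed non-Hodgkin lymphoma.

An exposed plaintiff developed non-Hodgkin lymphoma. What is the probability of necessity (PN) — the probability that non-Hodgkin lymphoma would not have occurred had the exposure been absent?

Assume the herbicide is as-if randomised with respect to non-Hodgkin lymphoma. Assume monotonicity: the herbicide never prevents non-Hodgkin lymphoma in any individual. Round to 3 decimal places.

p₁ = 0.849, p₀ = 0.122.
Under exogeneity and monotonicity, PN = (p₁ − p₀) / p₁.
PN = (0.849 − 0.122) / 0.849 = 0.727 / 0.849 ≈ 0.8563

PN ≈ 0.856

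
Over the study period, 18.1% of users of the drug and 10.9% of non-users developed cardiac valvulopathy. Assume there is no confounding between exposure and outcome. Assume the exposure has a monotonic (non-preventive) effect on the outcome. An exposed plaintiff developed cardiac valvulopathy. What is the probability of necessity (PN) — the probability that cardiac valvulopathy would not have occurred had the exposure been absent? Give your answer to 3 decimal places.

p₁ = 0.181, p₀ = 0.109.
Under exogeneity and monotonicity, PN = (p₁ − p₀) / p₁.
PN = (0.181 − 0.109) / 0.181 = 0.072 / 0.181 ≈ 0.3978

PN ≈ 0.398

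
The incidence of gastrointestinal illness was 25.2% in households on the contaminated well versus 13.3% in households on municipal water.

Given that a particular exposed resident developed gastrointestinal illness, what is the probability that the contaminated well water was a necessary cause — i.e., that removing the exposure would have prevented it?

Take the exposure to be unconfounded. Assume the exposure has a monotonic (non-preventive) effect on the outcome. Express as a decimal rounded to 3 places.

PN ≈ 0.472

p₁ = 0.252, p₀ = 0.133.
Under exogeneity and monotonicity, PN = (p₁ − p₀) / p₁.
PN = (0.252 − 0.133) / 0.252 = 0.119 / 0.252 ≈ 0.4722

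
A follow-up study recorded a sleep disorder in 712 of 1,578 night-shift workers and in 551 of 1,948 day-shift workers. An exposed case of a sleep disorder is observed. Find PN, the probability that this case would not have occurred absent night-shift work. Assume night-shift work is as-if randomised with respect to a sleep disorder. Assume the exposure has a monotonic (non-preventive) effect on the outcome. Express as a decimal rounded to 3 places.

PN ≈ 0.373

p₁ = P(outcome | exposed) = 712/1578 = 0.4512
p₀ = P(outcome | unexposed) = 551/1948 = 0.28285
Under exogeneity and monotonicity, PN = (p₁ − p₀) / p₁.
PN = (0.4512 − 0.28285) / 0.4512 = 0.16835 / 0.4512 ≈ 0.3731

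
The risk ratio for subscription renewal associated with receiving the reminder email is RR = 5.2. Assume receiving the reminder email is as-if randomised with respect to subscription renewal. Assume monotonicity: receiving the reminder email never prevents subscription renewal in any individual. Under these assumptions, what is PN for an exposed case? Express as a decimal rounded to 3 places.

PN ≈ 0.808

Under exogeneity and monotonicity, PN = (RR − 1) / RR = 1 − 1/RR.
PN = (5.2 − 1) / 5.2 = 4.2 / 5.2 ≈ 0.8077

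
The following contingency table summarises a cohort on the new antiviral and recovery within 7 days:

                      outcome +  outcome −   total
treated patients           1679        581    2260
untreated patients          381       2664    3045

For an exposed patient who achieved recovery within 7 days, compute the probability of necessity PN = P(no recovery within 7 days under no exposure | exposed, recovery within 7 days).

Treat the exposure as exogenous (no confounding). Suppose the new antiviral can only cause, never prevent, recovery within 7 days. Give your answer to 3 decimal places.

p₁ = P(outcome | exposed) = 1679/2260 = 0.74292
p₀ = P(outcome | unexposed) = 381/3045 = 0.12512
Under exogeneity and monotonicity, PN = (p₁ − p₀)/p₁.
PN = (0.74292 − 0.12512) / 0.74292 ≈ 0.8316

PN ≈ 0.832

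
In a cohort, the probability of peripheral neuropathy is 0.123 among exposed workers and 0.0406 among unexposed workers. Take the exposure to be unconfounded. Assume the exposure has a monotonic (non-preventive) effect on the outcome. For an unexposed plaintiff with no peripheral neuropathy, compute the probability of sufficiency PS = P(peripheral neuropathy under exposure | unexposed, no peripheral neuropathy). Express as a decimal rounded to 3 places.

Let p₁ = 0.123, p₀ = 0.0406.
Under exogeneity and monotonicity, PS = (p₁ − p₀) / (1 − p₀).
PS = (0.123 − 0.0406) / (1 − 0.0406) = 0.0824 / 0.9594 ≈ 0.0859

PS ≈ 0.086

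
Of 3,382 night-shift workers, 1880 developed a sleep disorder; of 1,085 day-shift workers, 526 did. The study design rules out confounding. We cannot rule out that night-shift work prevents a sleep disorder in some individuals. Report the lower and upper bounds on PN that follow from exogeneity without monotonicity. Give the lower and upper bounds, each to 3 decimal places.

0.128 ≤ PN ≤ 0.927

p₁ = P(outcome | exposed) = 1880/3382 = 0.55588
p₀ = P(outcome | unexposed) = 526/1085 = 0.48479
Under exogeneity alone the bounds on PN are max{0,(p₁−p₀)/p₁} ≤ PN ≤ min{1,(1−p₀)/p₁}.
  lower = (p₁ − p₀)/p₁ = 0.071091 / 0.55588 ≈ 0.1279
  upper = min{1, (1 − p₀)/p₁} = 0.51521 / 0.55588 ≈ 0.9268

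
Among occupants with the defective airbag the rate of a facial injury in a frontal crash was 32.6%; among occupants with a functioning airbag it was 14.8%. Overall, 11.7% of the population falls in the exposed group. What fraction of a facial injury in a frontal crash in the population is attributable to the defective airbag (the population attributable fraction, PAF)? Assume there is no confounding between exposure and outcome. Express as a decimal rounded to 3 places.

PAF ≈ 0.123

p₁ = 0.326, p₀ = 0.148.
Overall risk P(Y=1) = π·p₁ + (1−π)·p₀ = 0.117×0.326 + 0.883×0.148 = 0.16883.
Under exogeneity, PAF = [P(Y=1) − p₀] / P(Y=1).
PAF = (0.16883 − 0.148) / 0.16883 ≈ 0.1234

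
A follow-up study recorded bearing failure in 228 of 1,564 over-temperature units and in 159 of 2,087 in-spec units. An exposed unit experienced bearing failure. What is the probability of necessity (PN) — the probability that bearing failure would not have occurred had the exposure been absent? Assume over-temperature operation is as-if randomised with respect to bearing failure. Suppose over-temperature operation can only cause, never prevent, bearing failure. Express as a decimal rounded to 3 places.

p₁ = P(outcome | exposed) = 228/1564 = 0.14578
p₀ = P(outcome | unexposed) = 159/2087 = 0.076186
Under exogeneity and monotonicity, PN = (p₁ − p₀) / p₁.
PN = (0.14578 − 0.076186) / 0.14578 = 0.069594 / 0.14578 ≈ 0.4774

PN ≈ 0.477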